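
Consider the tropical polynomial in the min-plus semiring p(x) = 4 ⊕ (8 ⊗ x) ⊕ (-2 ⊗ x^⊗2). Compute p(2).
p(2) = 2

A tropical monomial a ⊗ x^⊗i evaluates to a + i · x. Evaluating each term at x = 2:
  Term 0 contributes 4 + 0 · 2 = 4
  Term 1 contributes 8 + 1 · 2 = 10
  Term 2 contributes -2 + 2 · 2 = 2
p(2) = ⊕ of these = min[4, 10, 2] = 2.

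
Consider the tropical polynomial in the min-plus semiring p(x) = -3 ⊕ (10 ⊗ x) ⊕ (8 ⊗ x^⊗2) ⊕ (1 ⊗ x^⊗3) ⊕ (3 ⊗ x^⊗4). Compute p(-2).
p(-2) = -5

A tropical monomial a ⊗ x^⊗i evaluates to a + i · x. Evaluating each term at x = -2:
  Term 0 contributes -3 + 0 · -2 = -3
  Term 1 contributes 10 + 1 · -2 = 8
  Term 2 contributes 8 + 2 · -2 = 4
  Term 3 contributes 1 + 3 · -2 = -5
  Term 4 contributes 3 + 4 · -2 = -5
p(-2) = ⊕ of these = min[-3, 8, 4, -5, -5] = -5.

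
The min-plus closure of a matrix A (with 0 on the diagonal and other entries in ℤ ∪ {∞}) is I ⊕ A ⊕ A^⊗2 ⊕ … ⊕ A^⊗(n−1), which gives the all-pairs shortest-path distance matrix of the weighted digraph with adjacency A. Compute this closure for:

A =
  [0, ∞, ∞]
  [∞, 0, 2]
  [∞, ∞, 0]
Closure =
  [0, ∞, ∞]
  [∞, 0, 2]
  [∞, ∞, 0]

This is the Floyd-Warshall all-pairs shortest-path computation. For each intermediate vertex k = 0, 1, …, 2, update dist[i][j] ← min(dist[i][j], dist[i][k] + dist[k][j]). The final matrix gives, for each (i, j), the minimum total weight of any directed path from i to j (possibly empty when i = j).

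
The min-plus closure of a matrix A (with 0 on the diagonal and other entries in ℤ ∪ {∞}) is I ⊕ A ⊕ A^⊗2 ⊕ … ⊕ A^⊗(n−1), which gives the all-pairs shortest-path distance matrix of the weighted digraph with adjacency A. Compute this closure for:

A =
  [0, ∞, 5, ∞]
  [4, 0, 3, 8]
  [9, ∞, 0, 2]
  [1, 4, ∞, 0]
Closure =
  [0, 11, 5, 7]
  [4, 0, 3, 5]
  [3, 6, 0, 2]
  [1, 4, 6, 0]

This is the Floyd-Warshall all-pairs shortest-path computation. For each intermediate vertex k = 0, 1, …, 3, update dist[i][j] ← min(dist[i][j], dist[i][k] + dist[k][j]). The final matrix gives, for each (i, j), the minimum total weight of any directed path from i to j (possibly empty when i = j).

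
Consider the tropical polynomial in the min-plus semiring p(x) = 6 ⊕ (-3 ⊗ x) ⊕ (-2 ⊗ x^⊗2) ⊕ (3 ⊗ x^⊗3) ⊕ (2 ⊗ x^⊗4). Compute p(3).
p(3) = 0

A tropical monomial a ⊗ x^⊗i evaluates to a + i · x. Evaluating each term at x = 3:
  Term 0 contributes 6 + 0 · 3 = 6
  Term 1 contributes -3 + 1 · 3 = 0
  Term 2 contributes -2 + 2 · 3 = 4
  Term 3 contributes 3 + 3 · 3 = 12
  Term 4 contributes 2 + 4 · 3 = 14
p(3) = ⊕ of these = min[6, 0, 4, 12, 14] = 0.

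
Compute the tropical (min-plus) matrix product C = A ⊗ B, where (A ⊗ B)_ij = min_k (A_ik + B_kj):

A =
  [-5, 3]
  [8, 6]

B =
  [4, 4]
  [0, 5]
A ⊗ B =
  [-1, -1]
  [6, 11]

Apply the min-plus product entry-by-entry:
  C[0][0] = min over k of (A[0][0] + B[0][0] = -5 + 4 = -1, A[0][1] + B[1][0] = 3 + 0 = 3) = -1 (attained at k = 0)
  C[0][1] = min over k of (A[0][0] + B[0][1] = -5 + 4 = -1, A[0][1] + B[1][1] = 3 + 5 = 8) = -1 (attained at k = 0)
  C[1][0] = min over k of (A[1][0] + B[0][0] = 8 + 4 = 12, A[1][1] + B[1][0] = 6 + 0 = 6) = 6 (attained at k = 1)
  C[1][1] = min over k of (A[1][0] + B[0][1] = 8 + 4 = 12, A[1][1] + B[1][1] = 6 + 5 = 11) = 11 (attained at k = 1)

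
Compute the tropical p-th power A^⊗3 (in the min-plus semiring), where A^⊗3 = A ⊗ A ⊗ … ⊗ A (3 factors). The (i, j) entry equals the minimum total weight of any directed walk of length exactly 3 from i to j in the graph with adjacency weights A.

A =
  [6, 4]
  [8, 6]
A^⊗3 =
  [18, 16]
  [20, 18]

Each entry (A^⊗3)_ij equals the minimum over all length-3 walks i = v_0 → v_1 → … → v_3 = j of Σ_t A[v_t][v_{t+1}]. For example, for (i, j) = (0, 1) we minimise over 4 possible intermediate vertex sequences; the minimum is 16, attained along the walk 0 → 0 → 0 → 1.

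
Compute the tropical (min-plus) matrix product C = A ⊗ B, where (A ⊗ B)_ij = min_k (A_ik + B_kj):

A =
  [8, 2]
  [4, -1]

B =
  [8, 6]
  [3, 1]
A ⊗ B =
  [5, 3]
  [2, 0]

Apply the min-plus product entry-by-entry:
  C[0][0] = min over k of (A[0][0] + B[0][0] = 8 + 8 = 16, A[0][1] + B[1][0] = 2 + 3 = 5) = 5 (attained at k = 1)
  C[0][1] = min over k of (A[0][0] + B[0][1] = 8 + 6 = 14, A[0][1] + B[1][1] = 2 + 1 = 3) = 3 (attained at k = 1)
  C[1][0] = min over k of (A[1][0] + B[0][0] = 4 + 8 = 12, A[1][1] + B[1][0] = -1 + 3 = 2) = 2 (attained at k = 1)
  C[1][1] = min over k of (A[1][0] + B[0][1] = 4 + 6 = 10, A[1][1] + B[1][1] = -1 + 1 = 0) = 0 (attained at k = 1)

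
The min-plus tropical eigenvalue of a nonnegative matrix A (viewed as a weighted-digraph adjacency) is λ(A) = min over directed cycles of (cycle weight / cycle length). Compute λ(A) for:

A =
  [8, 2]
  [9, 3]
λ(A) = 3

Enumerate directed cycles and compute their means (weight / length). Sample:
  cycle 0 → 0: weight = 8, length = 1, mean = 8/1 ≈ 8.000
  cycle 1 → 1: weight = 3, length = 1, mean = 3/1 ≈ 3.000
  cycle 0 → 1 → 0: weight = 11, length = 2, mean = 11/2 ≈ 5.500
  cycle 1 → 0 → 1: weight = 11, length = 2, mean = 11/2 ≈ 5.500
Minimum mean = 3.000, attained e.g. along the cycle 1 → 1 with weight 3 and length 1. So λ(A) = 3/1 = 3.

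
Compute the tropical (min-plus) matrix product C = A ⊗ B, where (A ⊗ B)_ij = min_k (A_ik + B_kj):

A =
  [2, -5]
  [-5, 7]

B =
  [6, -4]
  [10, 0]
A ⊗ B =
  [5, -5]
  [1, -9]

Apply the min-plus product entry-by-entry:
  C[0][0] = min over k of (A[0][0] + B[0][0] = 2 + 6 = 8, A[0][1] + B[1][0] = -5 + 10 = 5) = 5 (attained at k = 1)
  C[0][1] = min over k of (A[0][0] + B[0][1] = 2 + -4 = -2, A[0][1] + B[1][1] = -5 + 0 = -5) = -5 (attained at k = 1)
  C[1][0] = min over k of (A[1][0] + B[0][0] = -5 + 6 = 1, A[1][1] + B[1][0] = 7 + 10 = 17) = 1 (attained at k = 0)
  C[1][1] = min over k of (A[1][0] + B[0][1] = -5 + -4 = -9, A[1][1] + B[1][1] = 7 + 0 = 7) = -9 (attained at k = 0)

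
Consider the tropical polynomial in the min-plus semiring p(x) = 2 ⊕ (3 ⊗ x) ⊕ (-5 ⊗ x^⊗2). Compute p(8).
p(8) = 2

A tropical monomial a ⊗ x^⊗i evaluates to a + i · x. Evaluating each term at x = 8:
  Term 0 contributes 2 + 0 · 8 = 2
  Term 1 contributes 3 + 1 · 8 = 11
  Term 2 contributes -5 + 2 · 8 = 11
p(8) = ⊕ of these = min[2, 11, 11] = 2.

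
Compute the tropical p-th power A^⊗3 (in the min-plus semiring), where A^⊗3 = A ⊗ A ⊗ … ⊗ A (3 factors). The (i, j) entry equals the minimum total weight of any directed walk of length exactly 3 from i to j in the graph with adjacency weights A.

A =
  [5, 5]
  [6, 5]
A^⊗3 =
  [15, 15]
  [16, 15]

Each entry (A^⊗3)_ij equals the minimum over all length-3 walks i = v_0 → v_1 → … → v_3 = j of Σ_t A[v_t][v_{t+1}]. For example, for (i, j) = (0, 1) we minimise over 4 possible intermediate vertex sequences; the minimum is 15, attained along the walk 0 → 0 → 0 → 1.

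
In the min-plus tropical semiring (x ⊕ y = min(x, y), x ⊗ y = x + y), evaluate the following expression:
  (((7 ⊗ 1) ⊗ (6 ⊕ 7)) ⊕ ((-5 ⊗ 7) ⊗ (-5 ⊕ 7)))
(((7 ⊗ 1) ⊗ (6 ⊕ 7)) ⊕ ((-5 ⊗ 7) ⊗ (-5 ⊕ 7))) = -3

Expand innermost to outermost. Recall ⊕ takes the minimum of its arguments and ⊗ takes their sum. Working out the expression (((7 ⊗ 1) ⊗ (6 ⊕ 7)) ⊕ ((-5 ⊗ 7) ⊗ (-5 ⊕ 7))) gives -3.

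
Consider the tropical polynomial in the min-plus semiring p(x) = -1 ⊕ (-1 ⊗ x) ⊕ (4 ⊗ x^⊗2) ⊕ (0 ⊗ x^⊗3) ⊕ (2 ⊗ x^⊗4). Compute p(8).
p(8) = -1

A tropical monomial a ⊗ x^⊗i evaluates to a + i · x. Evaluating each term at x = 8:
  Term 0 contributes -1 + 0 · 8 = -1
  Term 1 contributes -1 + 1 · 8 = 7
  Term 2 contributes 4 + 2 · 8 = 20
  Term 3 contributes 0 + 3 · 8 = 24
  Term 4 contributes 2 + 4 · 8 = 34
p(8) = ⊕ of these = min[-1, 7, 20, 24, 34] = -1.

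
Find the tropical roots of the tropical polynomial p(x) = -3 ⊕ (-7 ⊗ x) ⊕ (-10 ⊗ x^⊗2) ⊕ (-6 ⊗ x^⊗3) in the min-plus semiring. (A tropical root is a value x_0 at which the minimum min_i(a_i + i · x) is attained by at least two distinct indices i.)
Roots: {-4, 3, 4}

Each tropical root is a break point of the lower envelope of the lines y = a_i + i · x (there are 4 lines, with slopes 0, 1, ..., 3). Only the lines that attain the minimum somewhere contribute to roots; other lines are dominated. Here the surviving (envelope) indices are i = 3, i = 2, i = 1, i = 0.
Intersections between consecutive envelope lines give the roots: for adjacent envelope indices i < j the intersection is x = (a_i − a_j) / (j − i). Reading off the sorted break points: {-4, 3, 4}.
Verification: at each break x_0, at least two indices attain the minimum of min_i(a_i + i · x_0).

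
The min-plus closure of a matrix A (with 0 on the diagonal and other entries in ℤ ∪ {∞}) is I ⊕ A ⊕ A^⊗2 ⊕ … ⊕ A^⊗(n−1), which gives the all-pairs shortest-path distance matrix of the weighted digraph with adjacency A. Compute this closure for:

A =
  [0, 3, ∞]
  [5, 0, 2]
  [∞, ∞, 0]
Closure =
  [0, 3, 5]
  [5, 0, 2]
  [∞, ∞, 0]

This is the Floyd-Warshall all-pairs shortest-path computation. For each intermediate vertex k = 0, 1, …, 2, update dist[i][j] ← min(dist[i][j], dist[i][k] + dist[k][j]). The final matrix gives, for each (i, j), the minimum total weight of any directed path from i to j (possibly empty when i = j).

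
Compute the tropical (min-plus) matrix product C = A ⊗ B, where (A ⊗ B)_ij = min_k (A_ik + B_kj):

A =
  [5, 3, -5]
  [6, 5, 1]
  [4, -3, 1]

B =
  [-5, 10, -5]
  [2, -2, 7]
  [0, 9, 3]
A ⊗ B =
  [-5, 1, -2]
  [1, 3, 1]
  [-1, -5, -1]

Apply the min-plus product entry-by-entry:
  C[0][0] = min over k of (A[0][0] + B[0][0] = 5 + -5 = 0, A[0][1] + B[1][0] = 3 + 2 = 5, A[0][2] + B[2][0] = -5 + 0 = -5) = -5 (attained at k = 2)
  C[0][1] = min over k of (A[0][0] + B[0][1] = 5 + 10 = 15, A[0][1] + B[1][1] = 3 + -2 = 1, A[0][2] + B[2][1] = -5 + 9 = 4) = 1 (attained at k = 1)
  C[0][2] = min over k of (A[0][0] + B[0][2] = 5 + -5 = 0, A[0][1] + B[1][2] = 3 + 7 = 10, A[0][2] + B[2][2] = -5 + 3 = -2) = -2 (attained at k = 2)
  C[1][0] = min over k of (A[1][0] + B[0][0] = 6 + -5 = 1, A[1][1] + B[1][0] = 5 + 2 = 7, A[1][2] + B[2][0] = 1 + 0 = 1) = 1 (attained at k = 0)
  C[1][1] = min over k of (A[1][0] + B[0][1] = 6 + 10 = 16, A[1][1] + B[1][1] = 5 + -2 = 3, A[1][2] + B[2][1] = 1 + 9 = 10) = 3 (attained at k = 1)
  C[1][2] = min over k of (A[1][0] + B[0][2] = 6 + -5 = 1, A[1][1] + B[1][2] = 5 + 7 = 12, A[1][2] + B[2][2] = 1 + 3 = 4) = 1 (attained at k = 0)
  C[2][0] = min over k of (A[2][0] + B[0][0] = 4 + -5 = -1, A[2][1] + B[1][0] = -3 + 2 = -1, A[2][2] + B[2][0] = 1 + 0 = 1) = -1 (attained at k = 0)
  C[2][1] = min over k of (A[2][0] + B[0][1] = 4 + 10 = 14, A[2][1] + B[1][1] = -3 + -2 = -5, A[2][2] + B[2][1] = 1 + 9 = 10) = -5 (attained at k = 1)
  C[2][2] = min over k of (A[2][0] + B[0][2] = 4 + -5 = -1, A[2][1] + B[1][2] = -3 + 7 = 4, A[2][2] + B[2][2] = 1 + 3 = 4) = -1 (attained at k = 0)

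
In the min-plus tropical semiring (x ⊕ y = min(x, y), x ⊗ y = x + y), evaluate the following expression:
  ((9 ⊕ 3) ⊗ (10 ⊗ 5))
((9 ⊕ 3) ⊗ (10 ⊗ 5)) = 18

Expand innermost to outermost. Recall ⊕ takes the minimum of its arguments and ⊗ takes their sum. Working out the expression ((9 ⊕ 3) ⊗ (10 ⊗ 5)) gives 18.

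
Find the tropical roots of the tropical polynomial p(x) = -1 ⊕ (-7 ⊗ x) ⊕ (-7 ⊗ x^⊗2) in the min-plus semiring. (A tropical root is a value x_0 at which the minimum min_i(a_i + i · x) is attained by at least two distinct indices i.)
Roots: {0, 6}

Each tropical root is a break point of the lower envelope of the lines y = a_i + i · x (there are 3 lines, with slopes 0, 1, ..., 2). Only the lines that attain the minimum somewhere contribute to roots; other lines are dominated. Here the surviving (envelope) indices are i = 2, i = 1, i = 0.
Intersections between consecutive envelope lines give the roots: for adjacent envelope indices i < j the intersection is x = (a_i − a_j) / (j − i). Reading off the sorted break points: {0, 6}.
Verification: at each break x_0, at least two indices attain the minimum of min_i(a_i + i · x_0).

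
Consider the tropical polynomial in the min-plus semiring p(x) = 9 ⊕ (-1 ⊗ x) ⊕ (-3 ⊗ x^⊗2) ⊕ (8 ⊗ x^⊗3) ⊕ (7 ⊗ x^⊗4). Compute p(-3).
p(-3) = -9

A tropical monomial a ⊗ x^⊗i evaluates to a + i · x. Evaluating each term at x = -3:
  Term 0 contributes 9 + 0 · -3 = 9
  Term 1 contributes -1 + 1 · -3 = -4
  Term 2 contributes -3 + 2 · -3 = -9
  Term 3 contributes 8 + 3 · -3 = -1
  Term 4 contributes 7 + 4 · -3 = -5
p(-3) = ⊕ of these = min[9, -4, -9, -1, -5] = -9.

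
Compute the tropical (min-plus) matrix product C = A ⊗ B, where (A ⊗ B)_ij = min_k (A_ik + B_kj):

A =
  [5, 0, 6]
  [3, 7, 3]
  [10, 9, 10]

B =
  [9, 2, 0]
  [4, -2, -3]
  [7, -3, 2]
A ⊗ B =
  [4, -2, -3]
  [10, 0, 3]
  [13, 7, 6]

Apply the min-plus product entry-by-entry:
  C[0][0] = min over k of (A[0][0] + B[0][0] = 5 + 9 = 14, A[0][1] + B[1][0] = 0 + 4 = 4, A[0][2] + B[2][0] = 6 + 7 = 13) = 4 (attained at k = 1)
  C[0][1] = min over k of (A[0][0] + B[0][1] = 5 + 2 = 7, A[0][1] + B[1][1] = 0 + -2 = -2, A[0][2] + B[2][1] = 6 + -3 = 3) = -2 (attained at k = 1)
  C[0][2] = min over k of (A[0][0] + B[0][2] = 5 + 0 = 5, A[0][1] + B[1][2] = 0 + -3 = -3, A[0][2] + B[2][2] = 6 + 2 = 8) = -3 (attained at k = 1)
  C[1][0] = min over k of (A[1][0] + B[0][0] = 3 + 9 = 12, A[1][1] + B[1][0] = 7 + 4 = 11, A[1][2] + B[2][0] = 3 + 7 = 10) = 10 (attained at k = 2)
  C[1][1] = min over k of (A[1][0] + B[0][1] = 3 + 2 = 5, A[1][1] + B[1][1] = 7 + -2 = 5, A[1][2] + B[2][1] = 3 + -3 = 0) = 0 (attained at k = 2)
  C[1][2] = min over k of (A[1][0] + B[0][2] = 3 + 0 = 3, A[1][1] + B[1][2] = 7 + -3 = 4, A[1][2] + B[2][2] = 3 + 2 = 5) = 3 (attained at k = 0)
  C[2][0] = min over k of (A[2][0] + B[0][0] = 10 + 9 = 19, A[2][1] + B[1][0] = 9 + 4 = 13, A[2][2] + B[2][0] = 10 + 7 = 17) = 13 (attained at k = 1)
  C[2][1] = min over k of (A[2][0] + B[0][1] = 10 + 2 = 12, A[2][1] + B[1][1] = 9 + -2 = 7, A[2][2] + B[2][1] = 10 + -3 = 7) = 7 (attained at k = 1)
  C[2][2] = min over k of (A[2][0] + B[0][2] = 10 + 0 = 10, A[2][1] + B[1][2] = 9 + -3 = 6, A[2][2] + B[2][2] = 10 + 2 = 12) = 6 (attained at k = 1)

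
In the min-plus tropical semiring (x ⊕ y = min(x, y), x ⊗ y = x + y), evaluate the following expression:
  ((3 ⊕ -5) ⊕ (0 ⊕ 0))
((3 ⊕ -5) ⊕ (0 ⊕ 0)) = -5

Expand innermost to outermost. Recall ⊕ takes the minimum of its arguments and ⊗ takes their sum. Working out the expression ((3 ⊕ -5) ⊕ (0 ⊕ 0)) gives -5.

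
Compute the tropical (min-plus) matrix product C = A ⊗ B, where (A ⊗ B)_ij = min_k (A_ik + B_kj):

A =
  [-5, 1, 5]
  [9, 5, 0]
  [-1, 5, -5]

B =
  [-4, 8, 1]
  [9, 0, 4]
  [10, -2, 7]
A ⊗ B =
  [-9, 1, -4]
  [5, -2, 7]
  [-5, -7, 0]

Apply the min-plus product entry-by-entry:
  C[0][0] = min over k of (A[0][0] + B[0][0] = -5 + -4 = -9, A[0][1] + B[1][0] = 1 + 9 = 10, A[0][2] + B[2][0] = 5 + 10 = 15) = -9 (attained at k = 0)
  C[0][1] = min over k of (A[0][0] + B[0][1] = -5 + 8 = 3, A[0][1] + B[1][1] = 1 + 0 = 1, A[0][2] + B[2][1] = 5 + -2 = 3) = 1 (attained at k = 1)
  C[0][2] = min over k of (A[0][0] + B[0][2] = -5 + 1 = -4, A[0][1] + B[1][2] = 1 + 4 = 5, A[0][2] + B[2][2] = 5 + 7 = 12) = -4 (attained at k = 0)
  C[1][0] = min over k of (A[1][0] + B[0][0] = 9 + -4 = 5, A[1][1] + B[1][0] = 5 + 9 = 14, A[1][2] + B[2][0] = 0 + 10 = 10) = 5 (attained at k = 0)
  C[1][1] = min over k of (A[1][0] + B[0][1] = 9 + 8 = 17, A[1][1] + B[1][1] = 5 + 0 = 5, A[1][2] + B[2][1] = 0 + -2 = -2) = -2 (attained at k = 2)
  C[1][2] = min over k of (A[1][0] + B[0][2] = 9 + 1 = 10, A[1][1] + B[1][2] = 5 + 4 = 9, A[1][2] + B[2][2] = 0 + 7 = 7) = 7 (attained at k = 2)
  C[2][0] = min over k of (A[2][0] + B[0][0] = -1 + -4 = -5, A[2][1] + B[1][0] = 5 + 9 = 14, A[2][2] + B[2][0] = -5 + 10 = 5) = -5 (attained at k = 0)
  C[2][1] = min over k of (A[2][0] + B[0][1] = -1 + 8 = 7, A[2][1] + B[1][1] = 5 + 0 = 5, A[2][2] + B[2][1] = -5 + -2 = -7) = -7 (attained at k = 2)
  C[2][2] = min over k of (A[2][0] + B[0][2] = -1 + 1 = 0, A[2][1] + B[1][2] = 5 + 4 = 9, A[2][2] + B[2][2] = -5 + 7 = 2) = 0 (attained at k = 0)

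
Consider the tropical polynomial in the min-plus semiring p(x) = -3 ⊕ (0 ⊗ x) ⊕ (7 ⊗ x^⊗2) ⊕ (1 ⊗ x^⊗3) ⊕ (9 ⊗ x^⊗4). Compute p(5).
p(5) = -3

A tropical monomial a ⊗ x^⊗i evaluates to a + i · x. Evaluating each term at x = 5:
  Term 0 contributes -3 + 0 · 5 = -3
  Term 1 contributes 0 + 1 · 5 = 5
  Term 2 contributes 7 + 2 · 5 = 17
  Term 3 contributes 1 + 3 · 5 = 16
  Term 4 contributes 9 + 4 · 5 = 29
p(5) = ⊕ of these = min[-3, 5, 17, 16, 29] = -3.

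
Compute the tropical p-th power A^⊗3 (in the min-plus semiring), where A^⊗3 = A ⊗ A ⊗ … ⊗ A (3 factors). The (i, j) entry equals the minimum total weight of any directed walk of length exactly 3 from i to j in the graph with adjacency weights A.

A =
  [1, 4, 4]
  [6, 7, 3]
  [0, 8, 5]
A^⊗3 =
  [3, 6, 6]
  [4, 7, 7]
  [2, 5, 5]

Each entry (A^⊗3)_ij equals the minimum over all length-3 walks i = v_0 → v_1 → … → v_3 = j of Σ_t A[v_t][v_{t+1}]. For example, for (i, j) = (0, 2) we minimise over 9 possible intermediate vertex sequences; the minimum is 6, attained along the walk 0 → 0 → 0 → 2.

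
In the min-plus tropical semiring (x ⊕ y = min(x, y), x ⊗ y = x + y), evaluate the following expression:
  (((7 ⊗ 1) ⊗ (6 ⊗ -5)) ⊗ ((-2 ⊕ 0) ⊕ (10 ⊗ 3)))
(((7 ⊗ 1) ⊗ (6 ⊗ -5)) ⊗ ((-2 ⊕ 0) ⊕ (10 ⊗ 3))) = 7

Expand innermost to outermost. Recall ⊕ takes the minimum of its arguments and ⊗ takes their sum. Working out the expression (((7 ⊗ 1) ⊗ (6 ⊗ -5)) ⊗ ((-2 ⊕ 0) ⊕ (10 ⊗ 3))) gives 7.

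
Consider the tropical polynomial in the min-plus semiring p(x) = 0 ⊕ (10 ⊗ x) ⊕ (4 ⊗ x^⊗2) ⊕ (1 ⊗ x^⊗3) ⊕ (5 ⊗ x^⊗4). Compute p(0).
p(0) = 0

A tropical monomial a ⊗ x^⊗i evaluates to a + i · x. Evaluating each term at x = 0:
  Term 0 contributes 0 + 0 · 0 = 0
  Term 1 contributes 10 + 1 · 0 = 10
  Term 2 contributes 4 + 2 · 0 = 4
  Term 3 contributes 1 + 3 · 0 = 1
  Term 4 contributes 5 + 4 · 0 = 5
p(0) = ⊕ of these = min[0, 10, 4, 1, 5] = 0.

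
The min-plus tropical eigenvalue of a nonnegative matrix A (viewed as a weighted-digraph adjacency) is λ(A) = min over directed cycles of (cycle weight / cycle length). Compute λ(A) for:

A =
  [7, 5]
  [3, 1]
λ(A) = 1

Enumerate directed cycles and compute their means (weight / length). Sample:
  cycle 0 → 0: weight = 7, length = 1, mean = 7/1 ≈ 7.000
  cycle 1 → 1: weight = 1, length = 1, mean = 1/1 ≈ 1.000
  cycle 0 → 1 → 0: weight = 8, length = 2, mean = 8/2 ≈ 4.000
  cycle 1 → 0 → 1: weight = 8, length = 2, mean = 8/2 ≈ 4.000
Minimum mean = 1.000, attained e.g. along the cycle 1 → 1 with weight 1 and length 1. So λ(A) = 1/1 = 1.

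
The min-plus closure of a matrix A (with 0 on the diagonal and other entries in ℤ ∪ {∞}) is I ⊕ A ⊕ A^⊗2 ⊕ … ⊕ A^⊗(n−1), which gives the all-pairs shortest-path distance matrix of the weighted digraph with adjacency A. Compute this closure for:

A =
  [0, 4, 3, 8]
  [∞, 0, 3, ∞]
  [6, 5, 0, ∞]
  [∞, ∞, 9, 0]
Closure =
  [0, 4, 3, 8]
  [9, 0, 3, 17]
  [6, 5, 0, 14]
  [15, 14, 9, 0]

This is the Floyd-Warshall all-pairs shortest-path computation. For each intermediate vertex k = 0, 1, …, 3, update dist[i][j] ← min(dist[i][j], dist[i][k] + dist[k][j]). The final matrix gives, for each (i, j), the minimum total weight of any directed path from i to j (possibly empty when i = j).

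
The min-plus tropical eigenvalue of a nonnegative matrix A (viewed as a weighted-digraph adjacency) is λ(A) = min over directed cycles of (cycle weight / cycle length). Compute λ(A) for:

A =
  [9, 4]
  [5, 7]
λ(A) = 9/2

Enumerate directed cycles and compute their means (weight / length). Sample:
  cycle 0 → 0: weight = 9, length = 1, mean = 9/1 ≈ 9.000
  cycle 1 → 1: weight = 7, length = 1, mean = 7/1 ≈ 7.000
  cycle 0 → 1 → 0: weight = 9, length = 2, mean = 9/2 ≈ 4.500
  cycle 1 → 0 → 1: weight = 9, length = 2, mean = 9/2 ≈ 4.500
Minimum mean = 4.500, attained e.g. along the cycle 0 → 1 → 0 with weight 9 and length 2. So λ(A) = 9/2 = 9/2.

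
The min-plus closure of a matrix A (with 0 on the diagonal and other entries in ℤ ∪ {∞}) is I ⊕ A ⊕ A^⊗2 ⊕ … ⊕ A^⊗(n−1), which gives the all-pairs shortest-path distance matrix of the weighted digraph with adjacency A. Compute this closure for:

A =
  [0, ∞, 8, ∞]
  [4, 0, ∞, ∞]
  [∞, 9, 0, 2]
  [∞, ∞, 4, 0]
Closure =
  [0, 17, 8, 10]
  [4, 0, 12, 14]
  [13, 9, 0, 2]
  [17, 13, 4, 0]

This is the Floyd-Warshall all-pairs shortest-path computation. For each intermediate vertex k = 0, 1, …, 3, update dist[i][j] ← min(dist[i][j], dist[i][k] + dist[k][j]). The final matrix gives, for each (i, j), the minimum total weight of any directed path from i to j (possibly empty when i = j).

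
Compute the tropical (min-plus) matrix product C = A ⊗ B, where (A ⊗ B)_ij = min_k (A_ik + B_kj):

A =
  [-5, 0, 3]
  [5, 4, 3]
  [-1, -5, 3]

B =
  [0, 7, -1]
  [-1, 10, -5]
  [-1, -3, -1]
A ⊗ B =
  [-5, 0, -6]
  [2, 0, -1]
  [-6, 0, -10]

Apply the min-plus product entry-by-entry:
  C[0][0] = min over k of (A[0][0] + B[0][0] = -5 + 0 = -5, A[0][1] + B[1][0] = 0 + -1 = -1, A[0][2] + B[2][0] = 3 + -1 = 2) = -5 (attained at k = 0)
  C[0][1] = min over k of (A[0][0] + B[0][1] = -5 + 7 = 2, A[0][1] + B[1][1] = 0 + 10 = 10, A[0][2] + B[2][1] = 3 + -3 = 0) = 0 (attained at k = 2)
  C[0][2] = min over k of (A[0][0] + B[0][2] = -5 + -1 = -6, A[0][1] + B[1][2] = 0 + -5 = -5, A[0][2] + B[2][2] = 3 + -1 = 2) = -6 (attained at k = 0)
  C[1][0] = min over k of (A[1][0] + B[0][0] = 5 + 0 = 5, A[1][1] + B[1][0] = 4 + -1 = 3, A[1][2] + B[2][0] = 3 + -1 = 2) = 2 (attained at k = 2)
  C[1][1] = min over k of (A[1][0] + B[0][1] = 5 + 7 = 12, A[1][1] + B[1][1] = 4 + 10 = 14, A[1][2] + B[2][1] = 3 + -3 = 0) = 0 (attained at k = 2)
  C[1][2] = min over k of (A[1][0] + B[0][2] = 5 + -1 = 4, A[1][1] + B[1][2] = 4 + -5 = -1, A[1][2] + B[2][2] = 3 + -1 = 2) = -1 (attained at k = 1)
  C[2][0] = min over k of (A[2][0] + B[0][0] = -1 + 0 = -1, A[2][1] + B[1][0] = -5 + -1 = -6, A[2][2] + B[2][0] = 3 + -1 = 2) = -6 (attained at k = 1)
  C[2][1] = min over k of (A[2][0] + B[0][1] = -1 + 7 = 6, A[2][1] + B[1][1] = -5 + 10 = 5, A[2][2] + B[2][1] = 3 + -3 = 0) = 0 (attained at k = 2)
  C[2][2] = min over k of (A[2][0] + B[0][2] = -1 + -1 = -2, A[2][1] + B[1][2] = -5 + -5 = -10, A[2][2] + B[2][2] = 3 + -1 = 2) = -10 (attained at k = 1)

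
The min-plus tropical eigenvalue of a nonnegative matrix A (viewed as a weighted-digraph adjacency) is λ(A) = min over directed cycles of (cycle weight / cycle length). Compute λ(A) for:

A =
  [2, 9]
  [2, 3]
λ(A) = 2

Enumerate directed cycles and compute their means (weight / length). Sample:
  cycle 0 → 0: weight = 2, length = 1, mean = 2/1 ≈ 2.000
  cycle 1 → 1: weight = 3, length = 1, mean = 3/1 ≈ 3.000
  cycle 0 → 1 → 0: weight = 11, length = 2, mean = 11/2 ≈ 5.500
  cycle 1 → 0 → 1: weight = 11, length = 2, mean = 11/2 ≈ 5.500
Minimum mean = 2.000, attained e.g. along the cycle 0 → 0 with weight 2 and length 1. So λ(A) = 2/1 = 2.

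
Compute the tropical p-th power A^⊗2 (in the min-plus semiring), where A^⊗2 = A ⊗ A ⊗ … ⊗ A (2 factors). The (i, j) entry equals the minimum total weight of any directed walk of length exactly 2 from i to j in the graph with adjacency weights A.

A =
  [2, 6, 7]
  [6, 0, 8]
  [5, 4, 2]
A^⊗2 =
  [4, 6, 9]
  [6, 0, 8]
  [7, 4, 4]

Each entry (A^⊗2)_ij equals the minimum over all length-2 walks i = v_0 → v_1 → … → v_2 = j of Σ_t A[v_t][v_{t+1}]. For example, for (i, j) = (0, 2) we minimise over 3 possible intermediate vertex sequences; the minimum is 9, attained along the walk 0 → 0 → 2.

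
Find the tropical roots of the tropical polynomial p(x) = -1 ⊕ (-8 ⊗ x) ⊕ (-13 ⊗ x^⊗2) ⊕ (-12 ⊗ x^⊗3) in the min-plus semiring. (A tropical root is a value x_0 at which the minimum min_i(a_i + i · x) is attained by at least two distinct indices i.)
Roots: {-1, 5, 7}

Each tropical root is a break point of the lower envelope of the lines y = a_i + i · x (there are 4 lines, with slopes 0, 1, ..., 3). Only the lines that attain the minimum somewhere contribute to roots; other lines are dominated. Here the surviving (envelope) indices are i = 3, i = 2, i = 1, i = 0.
Intersections between consecutive envelope lines give the roots: for adjacent envelope indices i < j the intersection is x = (a_i − a_j) / (j − i). Reading off the sorted break points: {-1, 5, 7}.
Verification: at each break x_0, at least two indices attain the minimum of min_i(a_i + i · x_0).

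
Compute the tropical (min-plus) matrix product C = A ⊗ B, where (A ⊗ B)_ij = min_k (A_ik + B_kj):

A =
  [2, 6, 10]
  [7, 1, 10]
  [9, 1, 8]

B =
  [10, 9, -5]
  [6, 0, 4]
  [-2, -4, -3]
A ⊗ B =
  [8, 6, -3]
  [7, 1, 2]
  [6, 1, 4]

Apply the min-plus product entry-by-entry:
  C[0][0] = min over k of (A[0][0] + B[0][0] = 2 + 10 = 12, A[0][1] + B[1][0] = 6 + 6 = 12, A[0][2] + B[2][0] = 10 + -2 = 8) = 8 (attained at k = 2)
  C[0][1] = min over k of (A[0][0] + B[0][1] = 2 + 9 = 11, A[0][1] + B[1][1] = 6 + 0 = 6, A[0][2] + B[2][1] = 10 + -4 = 6) = 6 (attained at k = 1)
  C[0][2] = min over k of (A[0][0] + B[0][2] = 2 + -5 = -3, A[0][1] + B[1][2] = 6 + 4 = 10, A[0][2] + B[2][2] = 10 + -3 = 7) = -3 (attained at k = 0)
  C[1][0] = min over k of (A[1][0] + B[0][0] = 7 + 10 = 17, A[1][1] + B[1][0] = 1 + 6 = 7, A[1][2] + B[2][0] = 10 + -2 = 8) = 7 (attained at k = 1)
  C[1][1] = min over k of (A[1][0] + B[0][1] = 7 + 9 = 16, A[1][1] + B[1][1] = 1 + 0 = 1, A[1][2] + B[2][1] = 10 + -4 = 6) = 1 (attained at k = 1)
  C[1][2] = min over k of (A[1][0] + B[0][2] = 7 + -5 = 2, A[1][1] + B[1][2] = 1 + 4 = 5, A[1][2] + B[2][2] = 10 + -3 = 7) = 2 (attained at k = 0)
  C[2][0] = min over k of (A[2][0] + B[0][0] = 9 + 10 = 19, A[2][1] + B[1][0] = 1 + 6 = 7, A[2][2] + B[2][0] = 8 + -2 = 6) = 6 (attained at k = 2)
  C[2][1] = min over k of (A[2][0] + B[0][1] = 9 + 9 = 18, A[2][1] + B[1][1] = 1 + 0 = 1, A[2][2] + B[2][1] = 8 + -4 = 4) = 1 (attained at k = 1)
  C[2][2] = min over k of (A[2][0] + B[0][2] = 9 + -5 = 4, A[2][1] + B[1][2] = 1 + 4 = 5, A[2][2] + B[2][2] = 8 + -3 = 5) = 4 (attained at k = 0)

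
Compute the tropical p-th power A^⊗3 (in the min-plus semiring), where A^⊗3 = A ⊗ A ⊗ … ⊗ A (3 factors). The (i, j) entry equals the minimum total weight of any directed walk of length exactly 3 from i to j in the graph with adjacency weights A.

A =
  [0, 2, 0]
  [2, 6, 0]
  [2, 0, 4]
A^⊗3 =
  [0, 0, 0]
  [2, 2, 0]
  [2, 0, 2]

Each entry (A^⊗3)_ij equals the minimum over all length-3 walks i = v_0 → v_1 → … → v_3 = j of Σ_t A[v_t][v_{t+1}]. For example, for (i, j) = (0, 2) we minimise over 9 possible intermediate vertex sequences; the minimum is 0, attained along the walk 0 → 0 → 0 → 2.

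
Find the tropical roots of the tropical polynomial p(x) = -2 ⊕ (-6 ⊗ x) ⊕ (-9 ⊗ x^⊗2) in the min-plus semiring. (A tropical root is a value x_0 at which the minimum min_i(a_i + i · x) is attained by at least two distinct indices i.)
Roots: {3, 4}

Each tropical root is a break point of the lower envelope of the lines y = a_i + i · x (there are 3 lines, with slopes 0, 1, ..., 2). Only the lines that attain the minimum somewhere contribute to roots; other lines are dominated. Here the surviving (envelope) indices are i = 2, i = 1, i = 0.
Intersections between consecutive envelope lines give the roots: for adjacent envelope indices i < j the intersection is x = (a_i − a_j) / (j − i). Reading off the sorted break points: {3, 4}.
Verification: at each break x_0, at least two indices attain the minimum of min_i(a_i + i · x_0).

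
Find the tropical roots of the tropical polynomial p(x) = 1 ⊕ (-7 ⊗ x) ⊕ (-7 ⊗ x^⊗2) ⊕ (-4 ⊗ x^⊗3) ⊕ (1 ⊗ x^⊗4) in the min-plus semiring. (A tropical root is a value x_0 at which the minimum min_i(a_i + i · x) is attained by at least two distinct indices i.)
Roots: {-5, -3, 0, 8}

Each tropical root is a break point of the lower envelope of the lines y = a_i + i · x (there are 5 lines, with slopes 0, 1, ..., 4). Only the lines that attain the minimum somewhere contribute to roots; other lines are dominated. Here the surviving (envelope) indices are i = 4, i = 3, i = 2, i = 1, i = 0.
Intersections between consecutive envelope lines give the roots: for adjacent envelope indices i < j the intersection is x = (a_i − a_j) / (j − i). Reading off the sorted break points: {-5, -3, 0, 8}.
Verification: at each break x_0, at least two indices attain the minimum of min_i(a_i + i · x_0).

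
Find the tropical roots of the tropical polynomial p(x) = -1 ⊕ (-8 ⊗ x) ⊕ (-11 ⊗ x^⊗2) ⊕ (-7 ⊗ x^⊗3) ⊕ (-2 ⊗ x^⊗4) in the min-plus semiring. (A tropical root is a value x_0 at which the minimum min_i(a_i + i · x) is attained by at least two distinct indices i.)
Roots: {-5, -4, 3, 7}

Each tropical root is a break point of the lower envelope of the lines y = a_i + i · x (there are 5 lines, with slopes 0, 1, ..., 4). Only the lines that attain the minimum somewhere contribute to roots; other lines are dominated. Here the surviving (envelope) indices are i = 4, i = 3, i = 2, i = 1, i = 0.
Intersections between consecutive envelope lines give the roots: for adjacent envelope indices i < j the intersection is x = (a_i − a_j) / (j − i). Reading off the sorted break points: {-5, -4, 3, 7}.
Verification: at each break x_0, at least two indices attain the minimum of min_i(a_i + i · x_0).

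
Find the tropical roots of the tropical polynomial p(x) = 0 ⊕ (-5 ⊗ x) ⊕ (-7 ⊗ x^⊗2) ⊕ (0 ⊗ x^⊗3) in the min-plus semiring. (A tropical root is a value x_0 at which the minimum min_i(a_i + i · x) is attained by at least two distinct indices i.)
Roots: {-7, 2, 5}

Each tropical root is a break point of the lower envelope of the lines y = a_i + i · x (there are 4 lines, with slopes 0, 1, ..., 3). Only the lines that attain the minimum somewhere contribute to roots; other lines are dominated. Here the surviving (envelope) indices are i = 3, i = 2, i = 1, i = 0.
Intersections between consecutive envelope lines give the roots: for adjacent envelope indices i < j the intersection is x = (a_i − a_j) / (j − i). Reading off the sorted break points: {-7, 2, 5}.
Verification: at each break x_0, at least two indices attain the minimum of min_i(a_i + i · x_0).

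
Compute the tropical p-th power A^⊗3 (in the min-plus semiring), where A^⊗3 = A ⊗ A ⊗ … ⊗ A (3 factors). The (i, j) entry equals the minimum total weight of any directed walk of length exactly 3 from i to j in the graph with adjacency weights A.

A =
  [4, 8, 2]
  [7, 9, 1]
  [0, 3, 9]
A^⊗3 =
  [6, 9, 4]
  [5, 9, 3]
  [2, 5, 6]

Each entry (A^⊗3)_ij equals the minimum over all length-3 walks i = v_0 → v_1 → … → v_3 = j of Σ_t A[v_t][v_{t+1}]. For example, for (i, j) = (0, 2) we minimise over 9 possible intermediate vertex sequences; the minimum is 4, attained along the walk 0 → 2 → 0 → 2.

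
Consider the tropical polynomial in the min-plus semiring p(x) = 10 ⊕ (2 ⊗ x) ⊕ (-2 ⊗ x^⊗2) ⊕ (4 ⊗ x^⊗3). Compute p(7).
p(7) = 9

A tropical monomial a ⊗ x^⊗i evaluates to a + i · x. Evaluating each term at x = 7:
  Term 0 contributes 10 + 0 · 7 = 10
  Term 1 contributes 2 + 1 · 7 = 9
  Term 2 contributes -2 + 2 · 7 = 12
  Term 3 contributes 4 + 3 · 7 = 25
p(7) = ⊕ of these = min[10, 9, 12, 25] = 9.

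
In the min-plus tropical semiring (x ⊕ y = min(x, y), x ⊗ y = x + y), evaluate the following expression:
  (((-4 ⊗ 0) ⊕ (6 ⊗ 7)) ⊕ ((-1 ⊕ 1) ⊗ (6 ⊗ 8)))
(((-4 ⊗ 0) ⊕ (6 ⊗ 7)) ⊕ ((-1 ⊕ 1) ⊗ (6 ⊗ 8))) = -4

Expand innermost to outermost. Recall ⊕ takes the minimum of its arguments and ⊗ takes their sum. Working out the expression (((-4 ⊗ 0) ⊕ (6 ⊗ 7)) ⊕ ((-1 ⊕ 1) ⊗ (6 ⊗ 8))) gives -4.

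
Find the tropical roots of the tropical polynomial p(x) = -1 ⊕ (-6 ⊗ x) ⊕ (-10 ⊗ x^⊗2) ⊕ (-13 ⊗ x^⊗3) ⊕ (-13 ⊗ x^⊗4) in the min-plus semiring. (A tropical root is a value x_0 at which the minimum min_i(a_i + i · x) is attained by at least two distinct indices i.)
Roots: {0, 3, 4, 5}

Each tropical root is a break point of the lower envelope of the lines y = a_i + i · x (there are 5 lines, with slopes 0, 1, ..., 4). Only the lines that attain the minimum somewhere contribute to roots; other lines are dominated. Here the surviving (envelope) indices are i = 4, i = 3, i = 2, i = 1, i = 0.
Intersections between consecutive envelope lines give the roots: for adjacent envelope indices i < j the intersection is x = (a_i − a_j) / (j − i). Reading off the sorted break points: {0, 3, 4, 5}.
Verification: at each break x_0, at least two indices attain the minimum of min_i(a_i + i · x_0).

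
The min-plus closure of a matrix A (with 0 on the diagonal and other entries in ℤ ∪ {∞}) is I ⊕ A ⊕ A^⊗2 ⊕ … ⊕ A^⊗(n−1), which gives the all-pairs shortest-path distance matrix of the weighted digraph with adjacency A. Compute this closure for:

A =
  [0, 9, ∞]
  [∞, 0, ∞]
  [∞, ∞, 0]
Closure =
  [0, 9, ∞]
  [∞, 0, ∞]
  [∞, ∞, 0]

This is the Floyd-Warshall all-pairs shortest-path computation. For each intermediate vertex k = 0, 1, …, 2, update dist[i][j] ← min(dist[i][j], dist[i][k] + dist[k][j]). The final matrix gives, for each (i, j), the minimum total weight of any directed path from i to j (possibly empty when i = j).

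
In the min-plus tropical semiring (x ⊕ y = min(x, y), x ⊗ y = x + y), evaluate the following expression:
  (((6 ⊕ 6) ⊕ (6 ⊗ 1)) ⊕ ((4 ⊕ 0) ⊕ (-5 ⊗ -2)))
(((6 ⊕ 6) ⊕ (6 ⊗ 1)) ⊕ ((4 ⊕ 0) ⊕ (-5 ⊗ -2))) = -7

Expand innermost to outermost. Recall ⊕ takes the minimum of its arguments and ⊗ takes their sum. Working out the expression (((6 ⊕ 6) ⊕ (6 ⊗ 1)) ⊕ ((4 ⊕ 0) ⊕ (-5 ⊗ -2))) gives -7.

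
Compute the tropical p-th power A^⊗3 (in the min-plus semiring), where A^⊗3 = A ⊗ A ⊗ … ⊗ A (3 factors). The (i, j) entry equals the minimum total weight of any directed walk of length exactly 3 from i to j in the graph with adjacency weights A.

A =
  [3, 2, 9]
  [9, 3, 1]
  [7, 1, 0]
A^⊗3 =
  [9, 4, 3]
  [8, 2, 1]
  [7, 1, 0]

Each entry (A^⊗3)_ij equals the minimum over all length-3 walks i = v_0 → v_1 → … → v_3 = j of Σ_t A[v_t][v_{t+1}]. For example, for (i, j) = (0, 2) we minimise over 9 possible intermediate vertex sequences; the minimum is 3, attained along the walk 0 → 1 → 2 → 2.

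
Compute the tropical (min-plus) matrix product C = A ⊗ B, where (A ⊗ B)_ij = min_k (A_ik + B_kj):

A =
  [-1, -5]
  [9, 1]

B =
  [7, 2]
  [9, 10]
A ⊗ B =
  [4, 1]
  [10, 11]

Apply the min-plus product entry-by-entry:
  C[0][0] = min over k of (A[0][0] + B[0][0] = -1 + 7 = 6, A[0][1] + B[1][0] = -5 + 9 = 4) = 4 (attained at k = 1)
  C[0][1] = min over k of (A[0][0] + B[0][1] = -1 + 2 = 1, A[0][1] + B[1][1] = -5 + 10 = 5) = 1 (attained at k = 0)
  C[1][0] = min over k of (A[1][0] + B[0][0] = 9 + 7 = 16, A[1][1] + B[1][0] = 1 + 9 = 10) = 10 (attained at k = 1)
  C[1][1] = min over k of (A[1][0] + B[0][1] = 9 + 2 = 11, A[1][1] + B[1][1] = 1 + 10 = 11) = 11 (attained at k = 0)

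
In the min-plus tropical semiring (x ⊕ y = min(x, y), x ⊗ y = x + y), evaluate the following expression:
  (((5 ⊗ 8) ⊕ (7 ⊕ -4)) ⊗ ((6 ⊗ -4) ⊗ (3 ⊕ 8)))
(((5 ⊗ 8) ⊕ (7 ⊕ -4)) ⊗ ((6 ⊗ -4) ⊗ (3 ⊕ 8))) = 1

Expand innermost to outermost. Recall ⊕ takes the minimum of its arguments and ⊗ takes their sum. Working out the expression (((5 ⊗ 8) ⊕ (7 ⊕ -4)) ⊗ ((6 ⊗ -4) ⊗ (3 ⊕ 8))) gives 1.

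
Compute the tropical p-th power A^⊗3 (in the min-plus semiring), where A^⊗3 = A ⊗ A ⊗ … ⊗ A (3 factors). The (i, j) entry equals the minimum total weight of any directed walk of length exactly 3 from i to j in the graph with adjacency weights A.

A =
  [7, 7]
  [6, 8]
A^⊗3 =
  [20, 20]
  [19, 20]

Each entry (A^⊗3)_ij equals the minimum over all length-3 walks i = v_0 → v_1 → … → v_3 = j of Σ_t A[v_t][v_{t+1}]. For example, for (i, j) = (0, 1) we minimise over 4 possible intermediate vertex sequences; the minimum is 20, attained along the walk 0 → 1 → 0 → 1.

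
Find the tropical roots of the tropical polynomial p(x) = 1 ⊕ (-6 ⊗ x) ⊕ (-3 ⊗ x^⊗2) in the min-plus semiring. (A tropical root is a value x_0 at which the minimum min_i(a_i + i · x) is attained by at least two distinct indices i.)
Roots: {-3, 7}

Each tropical root is a break point of the lower envelope of the lines y = a_i + i · x (there are 3 lines, with slopes 0, 1, ..., 2). Only the lines that attain the minimum somewhere contribute to roots; other lines are dominated. Here the surviving (envelope) indices are i = 2, i = 1, i = 0.
Intersections between consecutive envelope lines give the roots: for adjacent envelope indices i < j the intersection is x = (a_i − a_j) / (j − i). Reading off the sorted break points: {-3, 7}.
Verification: at each break x_0, at least two indices attain the minimum of min_i(a_i + i · x_0).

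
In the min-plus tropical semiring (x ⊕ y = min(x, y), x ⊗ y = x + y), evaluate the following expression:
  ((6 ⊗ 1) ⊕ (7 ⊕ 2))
((6 ⊗ 1) ⊕ (7 ⊕ 2)) = 2

Expand innermost to outermost. Recall ⊕ takes the minimum of its arguments and ⊗ takes their sum. Working out the expression ((6 ⊗ 1) ⊕ (7 ⊕ 2)) gives 2.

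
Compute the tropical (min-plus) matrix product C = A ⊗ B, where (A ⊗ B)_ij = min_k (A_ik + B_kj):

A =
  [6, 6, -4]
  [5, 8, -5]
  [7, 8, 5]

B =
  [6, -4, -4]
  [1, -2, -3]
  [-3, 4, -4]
A ⊗ B =
  [-7, 0, -8]
  [-8, -1, -9]
  [2, 3, 1]

Apply the min-plus product entry-by-entry:
  C[0][0] = min over k of (A[0][0] + B[0][0] = 6 + 6 = 12, A[0][1] + B[1][0] = 6 + 1 = 7, A[0][2] + B[2][0] = -4 + -3 = -7) = -7 (attained at k = 2)
  C[0][1] = min over k of (A[0][0] + B[0][1] = 6 + -4 = 2, A[0][1] + B[1][1] = 6 + -2 = 4, A[0][2] + B[2][1] = -4 + 4 = 0) = 0 (attained at k = 2)
  C[0][2] = min over k of (A[0][0] + B[0][2] = 6 + -4 = 2, A[0][1] + B[1][2] = 6 + -3 = 3, A[0][2] + B[2][2] = -4 + -4 = -8) = -8 (attained at k = 2)
  C[1][0] = min over k of (A[1][0] + B[0][0] = 5 + 6 = 11, A[1][1] + B[1][0] = 8 + 1 = 9, A[1][2] + B[2][0] = -5 + -3 = -8) = -8 (attained at k = 2)
  C[1][1] = min over k of (A[1][0] + B[0][1] = 5 + -4 = 1, A[1][1] + B[1][1] = 8 + -2 = 6, A[1][2] + B[2][1] = -5 + 4 = -1) = -1 (attained at k = 2)
  C[1][2] = min over k of (A[1][0] + B[0][2] = 5 + -4 = 1, A[1][1] + B[1][2] = 8 + -3 = 5, A[1][2] + B[2][2] = -5 + -4 = -9) = -9 (attained at k = 2)
  C[2][0] = min over k of (A[2][0] + B[0][0] = 7 + 6 = 13, A[2][1] + B[1][0] = 8 + 1 = 9, A[2][2] + B[2][0] = 5 + -3 = 2) = 2 (attained at k = 2)
  C[2][1] = min over k of (A[2][0] + B[0][1] = 7 + -4 = 3, A[2][1] + B[1][1] = 8 + -2 = 6, A[2][2] + B[2][1] = 5 + 4 = 9) = 3 (attained at k = 0)
  C[2][2] = min over k of (A[2][0] + B[0][2] = 7 + -4 = 3, A[2][1] + B[1][2] = 8 + -3 = 5, A[2][2] + B[2][2] = 5 + -4 = 1) = 1 (attained at k = 2)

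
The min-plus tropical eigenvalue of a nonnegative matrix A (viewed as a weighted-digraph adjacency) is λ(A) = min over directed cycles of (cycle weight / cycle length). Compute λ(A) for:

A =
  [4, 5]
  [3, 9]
λ(A) = 4

Enumerate directed cycles and compute their means (weight / length). Sample:
  cycle 0 → 0: weight = 4, length = 1, mean = 4/1 ≈ 4.000
  cycle 1 → 1: weight = 9, length = 1, mean = 9/1 ≈ 9.000
  cycle 0 → 1 → 0: weight = 8, length = 2, mean = 8/2 ≈ 4.000
  cycle 1 → 0 → 1: weight = 8, length = 2, mean = 8/2 ≈ 4.000
Minimum mean = 4.000, attained e.g. along the cycle 0 → 0 with weight 4 and length 1. So λ(A) = 4/1 = 4.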